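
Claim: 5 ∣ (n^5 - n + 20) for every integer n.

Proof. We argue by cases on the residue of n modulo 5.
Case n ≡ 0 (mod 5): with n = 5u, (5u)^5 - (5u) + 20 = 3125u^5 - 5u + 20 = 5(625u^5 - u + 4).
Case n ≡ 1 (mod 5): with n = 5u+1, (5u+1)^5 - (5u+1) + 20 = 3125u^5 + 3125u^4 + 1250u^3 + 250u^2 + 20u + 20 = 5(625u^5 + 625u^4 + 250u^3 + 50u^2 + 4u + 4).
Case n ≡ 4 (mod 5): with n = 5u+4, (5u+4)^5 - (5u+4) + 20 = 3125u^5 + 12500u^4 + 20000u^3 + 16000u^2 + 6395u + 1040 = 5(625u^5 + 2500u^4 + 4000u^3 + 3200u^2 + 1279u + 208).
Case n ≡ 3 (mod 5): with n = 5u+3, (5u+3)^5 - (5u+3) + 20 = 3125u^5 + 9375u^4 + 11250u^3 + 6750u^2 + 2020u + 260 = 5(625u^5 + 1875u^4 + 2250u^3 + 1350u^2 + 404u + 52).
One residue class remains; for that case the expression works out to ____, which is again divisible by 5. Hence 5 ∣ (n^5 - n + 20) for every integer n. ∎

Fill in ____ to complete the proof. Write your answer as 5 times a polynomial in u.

5(625u^5 + 1250u^4 + 1000u^3 + 400u^2 + 79u + 10)

The residues treated are {0, 1, 4, 3}, so the missing case is n ≡ 2 (mod 5); write n = 5u+2.
Then (5u+2)^5 - (5u+2) + 20 = 3125u^5 + 6250u^4 + 5000u^3 + 2000u^2 + 395u + 50 = 5(625u^5 + 1250u^4 + 1000u^3 + 400u^2 + 79u + 10).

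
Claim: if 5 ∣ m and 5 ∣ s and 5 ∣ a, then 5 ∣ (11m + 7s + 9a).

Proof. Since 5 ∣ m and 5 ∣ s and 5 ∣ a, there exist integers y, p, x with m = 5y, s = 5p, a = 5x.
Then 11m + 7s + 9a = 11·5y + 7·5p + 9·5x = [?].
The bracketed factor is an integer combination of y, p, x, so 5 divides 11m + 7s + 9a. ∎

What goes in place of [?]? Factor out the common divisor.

Pull the common 5 out of every term: 11·5y + 7·5p + 9·5x = 5(7p + 9x + 11y).
7p + 9x + 11y is an integer, which exhibits the divisibility.

5(7p + 9x + 11y)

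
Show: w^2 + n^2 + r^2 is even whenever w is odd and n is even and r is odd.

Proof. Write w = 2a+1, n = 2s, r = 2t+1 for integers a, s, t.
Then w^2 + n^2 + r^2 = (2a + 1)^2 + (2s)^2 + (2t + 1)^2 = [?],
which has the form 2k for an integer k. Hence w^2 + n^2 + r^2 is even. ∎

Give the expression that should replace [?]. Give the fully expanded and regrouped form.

2(2a^2 + 2a + 2s^2 + 2t^2 + 2t + 1)

(2a + 1)^2 + (2s)^2 + (2t + 1)^2 = 4a^2 + 4a + 4s^2 + 4t^2 + 4t + 2
= 2(2a^2 + 2a + 2s^2 + 2t^2 + 2t + 1).
Since 2a^2 + 2a + 2s^2 + 2t^2 + 2t + 1 is an integer, the sum of squares is of the form 2k for an integer k.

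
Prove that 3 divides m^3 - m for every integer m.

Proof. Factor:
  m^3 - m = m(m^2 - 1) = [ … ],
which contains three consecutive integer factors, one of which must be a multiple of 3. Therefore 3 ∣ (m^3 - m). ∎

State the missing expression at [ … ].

m(m^2 - 1) = m(m - 1)(m + 1) = (m - 1)m(m + 1).
These three factors are consecutive integers, so their product is divisible by 3.

(m - 1)m(m + 1)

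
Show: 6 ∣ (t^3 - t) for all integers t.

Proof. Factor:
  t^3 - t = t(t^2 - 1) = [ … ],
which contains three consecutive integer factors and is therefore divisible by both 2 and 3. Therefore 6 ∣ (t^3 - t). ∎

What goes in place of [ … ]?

t(t^2 - 1) = t(t - 1)(t + 1) = (t - 1)t(t + 1).
These three factors are consecutive integers, so their product is divisible by 6.

(t - 1)t(t + 1)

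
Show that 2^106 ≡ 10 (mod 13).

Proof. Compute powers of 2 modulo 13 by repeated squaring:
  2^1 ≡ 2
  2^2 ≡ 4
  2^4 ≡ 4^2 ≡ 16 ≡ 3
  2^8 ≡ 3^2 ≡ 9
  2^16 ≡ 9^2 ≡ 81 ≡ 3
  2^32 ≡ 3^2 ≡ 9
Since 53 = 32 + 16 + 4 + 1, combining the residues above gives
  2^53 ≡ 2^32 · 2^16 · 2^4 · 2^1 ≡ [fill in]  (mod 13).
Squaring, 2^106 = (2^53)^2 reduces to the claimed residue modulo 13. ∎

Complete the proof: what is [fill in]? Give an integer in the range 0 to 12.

Multiply the listed residues: 9 · 3 · 3 · 2 = 27 → 81 → 162.
Reducing modulo 13: 162 = 12·13 + 6, so 2^53 ≡ 6.

6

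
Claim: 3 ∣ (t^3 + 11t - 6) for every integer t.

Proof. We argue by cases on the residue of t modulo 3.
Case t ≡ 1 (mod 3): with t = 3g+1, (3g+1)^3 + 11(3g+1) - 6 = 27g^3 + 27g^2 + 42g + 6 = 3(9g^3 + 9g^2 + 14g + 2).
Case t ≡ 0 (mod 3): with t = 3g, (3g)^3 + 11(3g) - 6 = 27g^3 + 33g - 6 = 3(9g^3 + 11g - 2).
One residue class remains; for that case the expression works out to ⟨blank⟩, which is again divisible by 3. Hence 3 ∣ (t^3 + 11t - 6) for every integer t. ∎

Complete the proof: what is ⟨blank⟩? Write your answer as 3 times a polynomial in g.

The residues treated are {1, 0}, so the missing case is t ≡ 2 (mod 3); write t = 3g+2.
Then (3g+2)^3 + 11(3g+2) - 6 = 27g^3 + 54g^2 + 69g + 24 = 3(9g^3 + 18g^2 + 23g + 8).

3(9g^3 + 18g^2 + 23g + 8)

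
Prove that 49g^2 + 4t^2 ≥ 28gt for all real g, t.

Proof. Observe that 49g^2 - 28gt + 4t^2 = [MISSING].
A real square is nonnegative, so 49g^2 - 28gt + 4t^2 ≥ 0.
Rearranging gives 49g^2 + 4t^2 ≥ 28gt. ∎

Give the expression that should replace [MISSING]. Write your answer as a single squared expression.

The leading and trailing coefficients are 7^2 and 2^2, and 28 = 2·7·2, so the trinomial is (7g - 2t)^2.
Hence 49g^2 - 28gt + 4t^2 ≥ 0.

(7g - 2t)^2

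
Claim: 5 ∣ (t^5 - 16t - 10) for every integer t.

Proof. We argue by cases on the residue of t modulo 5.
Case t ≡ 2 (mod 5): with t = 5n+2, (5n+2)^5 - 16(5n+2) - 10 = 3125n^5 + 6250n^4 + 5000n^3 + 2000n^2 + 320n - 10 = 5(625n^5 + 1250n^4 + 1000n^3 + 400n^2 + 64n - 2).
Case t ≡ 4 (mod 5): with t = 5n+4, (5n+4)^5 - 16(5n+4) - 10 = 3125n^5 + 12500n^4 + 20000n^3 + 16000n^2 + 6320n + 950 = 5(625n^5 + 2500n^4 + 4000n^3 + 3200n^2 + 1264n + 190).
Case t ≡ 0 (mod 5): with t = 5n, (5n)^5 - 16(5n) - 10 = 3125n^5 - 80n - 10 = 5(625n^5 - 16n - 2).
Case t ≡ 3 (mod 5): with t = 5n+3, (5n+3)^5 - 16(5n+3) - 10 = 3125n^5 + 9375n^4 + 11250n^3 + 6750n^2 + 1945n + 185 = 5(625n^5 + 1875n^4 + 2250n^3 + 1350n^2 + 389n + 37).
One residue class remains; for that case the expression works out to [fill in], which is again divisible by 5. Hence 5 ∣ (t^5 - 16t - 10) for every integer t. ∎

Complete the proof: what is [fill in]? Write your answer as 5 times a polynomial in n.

Only t ≡ 1 (mod 5) is unaccounted for. Put t = 5n+1:
(5n+1)^5 - 16(5n+1) - 10 expands to 3125n^5 + 3125n^4 + 1250n^3 + 250n^2 - 55n - 25,
and factoring out 5 leaves 5(625n^5 + 625n^4 + 250n^3 + 50n^2 - 11n - 5).

5(625n^5 + 625n^4 + 250n^3 + 50n^2 - 11n - 5)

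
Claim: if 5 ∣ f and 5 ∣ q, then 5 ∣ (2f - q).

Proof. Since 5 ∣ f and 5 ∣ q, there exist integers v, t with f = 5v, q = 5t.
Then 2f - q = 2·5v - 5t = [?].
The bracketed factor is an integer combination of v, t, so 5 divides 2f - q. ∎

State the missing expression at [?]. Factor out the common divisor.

5(-t + 2v)

Each term has a factor of 5: 2·5v - 5t = 5·(-t + 2v).
Since -t + 2v is an integer, 5 ∣ (2f - q).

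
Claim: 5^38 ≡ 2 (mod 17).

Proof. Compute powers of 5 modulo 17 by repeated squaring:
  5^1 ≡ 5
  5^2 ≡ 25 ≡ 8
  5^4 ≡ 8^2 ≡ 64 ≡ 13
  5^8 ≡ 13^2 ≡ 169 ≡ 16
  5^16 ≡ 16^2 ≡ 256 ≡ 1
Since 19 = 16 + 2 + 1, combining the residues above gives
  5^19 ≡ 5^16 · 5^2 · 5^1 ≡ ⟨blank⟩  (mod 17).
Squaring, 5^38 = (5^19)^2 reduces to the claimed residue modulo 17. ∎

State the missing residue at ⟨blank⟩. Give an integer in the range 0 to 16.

Multiply the listed residues: 1 · 8 · 5 = 8 → 40.
Reducing modulo 17: 40 = 2·17 + 6, so 5^19 ≡ 6.

6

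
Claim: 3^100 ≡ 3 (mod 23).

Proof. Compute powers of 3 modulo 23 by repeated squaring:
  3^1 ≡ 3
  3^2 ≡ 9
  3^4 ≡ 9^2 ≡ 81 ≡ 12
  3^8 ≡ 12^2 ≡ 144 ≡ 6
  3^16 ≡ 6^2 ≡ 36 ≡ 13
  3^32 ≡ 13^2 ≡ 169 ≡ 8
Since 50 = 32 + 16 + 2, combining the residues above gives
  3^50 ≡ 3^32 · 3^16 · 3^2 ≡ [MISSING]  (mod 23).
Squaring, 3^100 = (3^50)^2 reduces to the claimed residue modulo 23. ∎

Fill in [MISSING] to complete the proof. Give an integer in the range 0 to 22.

Multiply the listed residues: 8 · 13 · 9 = 104 → 936.
Reducing modulo 23: 936 = 40·23 + 16, so 3^50 ≡ 16.

16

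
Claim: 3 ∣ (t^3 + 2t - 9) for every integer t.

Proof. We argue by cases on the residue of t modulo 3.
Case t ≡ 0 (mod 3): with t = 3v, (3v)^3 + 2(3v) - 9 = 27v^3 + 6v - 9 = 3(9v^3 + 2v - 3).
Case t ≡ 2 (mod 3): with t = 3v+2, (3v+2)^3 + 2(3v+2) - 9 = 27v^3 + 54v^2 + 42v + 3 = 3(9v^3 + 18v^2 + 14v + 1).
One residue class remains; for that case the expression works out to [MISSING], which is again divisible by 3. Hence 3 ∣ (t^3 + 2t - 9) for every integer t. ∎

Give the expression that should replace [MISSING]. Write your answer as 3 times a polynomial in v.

3(9v^3 + 9v^2 + 5v - 2)

Only t ≡ 1 (mod 3) is unaccounted for. Put t = 3v+1:
(3v+1)^3 + 2(3v+1) - 9 expands to 27v^3 + 27v^2 + 15v - 6,
and factoring out 3 leaves 3(9v^3 + 9v^2 + 5v - 2).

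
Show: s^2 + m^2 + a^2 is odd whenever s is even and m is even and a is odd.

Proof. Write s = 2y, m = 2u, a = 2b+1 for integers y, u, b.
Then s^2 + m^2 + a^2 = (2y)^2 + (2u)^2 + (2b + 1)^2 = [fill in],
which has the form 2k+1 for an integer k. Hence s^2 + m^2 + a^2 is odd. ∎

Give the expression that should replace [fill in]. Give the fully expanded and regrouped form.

2(2b^2 + 2b + 2u^2 + 2y^2) + 1

Expanding: (2y)^2 + (2u)^2 + (2b + 1)^2 = 4b^2 + 4b + 4u^2 + 4y^2 + 1.
Every term except the constant is even, so this is 2(2b^2 + 2b + 2u^2 + 2y^2) + 1,
and 2b^2 + 2b + 2u^2 + 2y^2 ∈ ℤ gives the required form.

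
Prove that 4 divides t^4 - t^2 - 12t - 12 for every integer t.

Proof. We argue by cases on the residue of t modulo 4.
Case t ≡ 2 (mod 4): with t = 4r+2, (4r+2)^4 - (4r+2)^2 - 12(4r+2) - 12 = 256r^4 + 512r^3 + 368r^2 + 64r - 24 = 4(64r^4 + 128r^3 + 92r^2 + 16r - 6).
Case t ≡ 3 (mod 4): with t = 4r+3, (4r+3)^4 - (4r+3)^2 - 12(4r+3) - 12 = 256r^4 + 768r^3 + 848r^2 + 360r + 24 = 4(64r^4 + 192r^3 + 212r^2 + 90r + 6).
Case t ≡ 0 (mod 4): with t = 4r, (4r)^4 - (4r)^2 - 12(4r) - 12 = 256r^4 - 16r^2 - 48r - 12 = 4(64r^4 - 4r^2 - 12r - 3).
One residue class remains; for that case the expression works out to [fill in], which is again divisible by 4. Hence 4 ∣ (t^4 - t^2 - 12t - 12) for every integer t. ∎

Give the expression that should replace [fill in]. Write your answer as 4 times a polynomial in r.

The residues treated are {2, 3, 0}, so the missing case is t ≡ 1 (mod 4); write t = 4r+1.
Then (4r+1)^4 - (4r+1)^2 - 12(4r+1) - 12 = 256r^4 + 256r^3 + 80r^2 - 40r - 24 = 4(64r^4 + 64r^3 + 20r^2 - 10r - 6).

4(64r^4 + 64r^3 + 20r^2 - 10r - 6)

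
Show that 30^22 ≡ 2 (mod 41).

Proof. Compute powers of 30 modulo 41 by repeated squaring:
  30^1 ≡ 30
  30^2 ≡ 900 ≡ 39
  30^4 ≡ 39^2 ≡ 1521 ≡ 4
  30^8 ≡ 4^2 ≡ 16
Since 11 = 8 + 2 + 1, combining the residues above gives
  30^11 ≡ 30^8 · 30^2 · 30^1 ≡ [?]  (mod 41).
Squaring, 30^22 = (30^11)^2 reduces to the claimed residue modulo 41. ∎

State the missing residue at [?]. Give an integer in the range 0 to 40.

24

30^8 · 30^2 · 30^1 ≡ 16 · 39 · 30 = 18720.
18720 mod 41 = 24, so 30^11 ≡ 24 (mod 41).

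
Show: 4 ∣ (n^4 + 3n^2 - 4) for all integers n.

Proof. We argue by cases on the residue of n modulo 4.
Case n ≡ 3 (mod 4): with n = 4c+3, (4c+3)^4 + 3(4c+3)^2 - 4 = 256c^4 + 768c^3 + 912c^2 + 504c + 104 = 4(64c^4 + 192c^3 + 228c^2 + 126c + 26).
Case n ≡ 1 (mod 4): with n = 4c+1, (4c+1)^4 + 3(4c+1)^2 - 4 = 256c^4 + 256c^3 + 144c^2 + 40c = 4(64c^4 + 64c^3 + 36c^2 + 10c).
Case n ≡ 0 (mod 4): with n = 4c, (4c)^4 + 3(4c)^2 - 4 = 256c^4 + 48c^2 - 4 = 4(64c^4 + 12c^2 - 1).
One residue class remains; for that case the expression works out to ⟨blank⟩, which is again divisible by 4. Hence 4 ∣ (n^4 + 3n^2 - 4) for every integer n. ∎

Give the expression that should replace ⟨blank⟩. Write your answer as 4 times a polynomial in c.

Only n ≡ 2 (mod 4) is unaccounted for. Put n = 4c+2:
(4c+2)^4 + 3(4c+2)^2 - 4 expands to 256c^4 + 512c^3 + 432c^2 + 176c + 24,
and factoring out 4 leaves 4(64c^4 + 128c^3 + 108c^2 + 44c + 6).

4(64c^4 + 128c^3 + 108c^2 + 44c + 6)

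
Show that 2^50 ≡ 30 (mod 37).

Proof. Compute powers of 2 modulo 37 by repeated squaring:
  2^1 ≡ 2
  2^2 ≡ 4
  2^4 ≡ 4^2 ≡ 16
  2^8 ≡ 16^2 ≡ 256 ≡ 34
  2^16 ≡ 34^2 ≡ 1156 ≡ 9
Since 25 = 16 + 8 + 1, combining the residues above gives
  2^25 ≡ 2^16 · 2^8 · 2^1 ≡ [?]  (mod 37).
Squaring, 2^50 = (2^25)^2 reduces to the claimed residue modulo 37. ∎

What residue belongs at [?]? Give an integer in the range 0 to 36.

20

2^16 · 2^8 · 2^1 ≡ 9 · 34 · 2 = 612.
612 mod 37 = 20, so 2^25 ≡ 20 (mod 37).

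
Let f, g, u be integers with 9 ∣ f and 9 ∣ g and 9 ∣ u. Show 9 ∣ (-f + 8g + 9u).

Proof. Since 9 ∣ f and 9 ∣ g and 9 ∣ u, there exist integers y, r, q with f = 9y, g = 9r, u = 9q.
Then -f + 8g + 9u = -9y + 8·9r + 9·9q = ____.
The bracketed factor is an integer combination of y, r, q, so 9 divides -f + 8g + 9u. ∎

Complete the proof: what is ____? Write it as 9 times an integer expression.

Each term has a factor of 9: -9y + 8·9r + 9·9q = 9·(9q + 8r - y).
Since 9q + 8r - y is an integer, 9 ∣ (-f + 8g + 9u).

9(9q + 8r - y)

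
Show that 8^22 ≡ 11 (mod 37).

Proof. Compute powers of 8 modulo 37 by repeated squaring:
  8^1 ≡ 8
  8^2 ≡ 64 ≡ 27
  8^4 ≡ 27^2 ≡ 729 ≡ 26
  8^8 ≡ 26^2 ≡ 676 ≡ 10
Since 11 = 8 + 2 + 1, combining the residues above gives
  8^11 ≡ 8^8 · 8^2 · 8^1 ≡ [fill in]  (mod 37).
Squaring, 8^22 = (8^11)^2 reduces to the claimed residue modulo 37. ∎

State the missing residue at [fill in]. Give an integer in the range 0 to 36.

14

8^8 · 8^2 · 8^1 ≡ 10 · 27 · 8 = 2160.
2160 mod 37 = 14, so 8^11 ≡ 14 (mod 37).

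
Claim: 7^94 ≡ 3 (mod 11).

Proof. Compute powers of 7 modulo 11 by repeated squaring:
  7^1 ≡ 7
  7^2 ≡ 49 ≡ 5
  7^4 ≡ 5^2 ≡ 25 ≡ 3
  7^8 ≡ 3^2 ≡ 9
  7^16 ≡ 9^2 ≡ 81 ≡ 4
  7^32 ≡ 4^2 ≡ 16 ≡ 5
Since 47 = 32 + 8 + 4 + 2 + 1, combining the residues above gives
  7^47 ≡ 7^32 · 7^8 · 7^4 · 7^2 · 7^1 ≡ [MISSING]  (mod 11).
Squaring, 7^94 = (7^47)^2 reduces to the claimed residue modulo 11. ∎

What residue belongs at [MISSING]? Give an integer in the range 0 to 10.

6

7^32 · 7^8 · 7^4 · 7^2 · 7^1 ≡ 5 · 9 · 3 · 5 · 7 = 4725.
4725 mod 11 = 6, so 7^47 ≡ 6 (mod 11).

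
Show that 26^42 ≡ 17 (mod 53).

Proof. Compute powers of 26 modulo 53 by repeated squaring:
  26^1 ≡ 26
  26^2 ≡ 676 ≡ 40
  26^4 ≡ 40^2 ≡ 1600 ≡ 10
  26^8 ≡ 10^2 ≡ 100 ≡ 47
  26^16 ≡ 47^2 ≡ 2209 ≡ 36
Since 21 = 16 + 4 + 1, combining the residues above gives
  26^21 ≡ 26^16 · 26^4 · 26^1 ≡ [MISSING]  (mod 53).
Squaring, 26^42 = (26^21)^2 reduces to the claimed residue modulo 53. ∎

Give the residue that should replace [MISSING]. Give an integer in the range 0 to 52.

32

26^16 · 26^4 · 26^1 ≡ 36 · 10 · 26 = 9360.
9360 mod 53 = 32, so 26^21 ≡ 32 (mod 53).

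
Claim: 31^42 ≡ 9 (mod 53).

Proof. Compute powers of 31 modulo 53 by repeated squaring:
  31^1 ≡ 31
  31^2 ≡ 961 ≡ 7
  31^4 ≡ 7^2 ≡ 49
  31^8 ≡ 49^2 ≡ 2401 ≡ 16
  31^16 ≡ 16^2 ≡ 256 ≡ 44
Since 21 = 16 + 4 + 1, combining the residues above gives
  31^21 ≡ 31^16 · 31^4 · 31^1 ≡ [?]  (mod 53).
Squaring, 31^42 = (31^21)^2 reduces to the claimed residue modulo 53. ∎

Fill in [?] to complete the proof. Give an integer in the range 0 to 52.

Multiply the listed residues: 44 · 49 · 31 = 2156 → 66836.
Reducing modulo 53: 66836 = 1261·53 + 3, so 31^21 ≡ 3.

3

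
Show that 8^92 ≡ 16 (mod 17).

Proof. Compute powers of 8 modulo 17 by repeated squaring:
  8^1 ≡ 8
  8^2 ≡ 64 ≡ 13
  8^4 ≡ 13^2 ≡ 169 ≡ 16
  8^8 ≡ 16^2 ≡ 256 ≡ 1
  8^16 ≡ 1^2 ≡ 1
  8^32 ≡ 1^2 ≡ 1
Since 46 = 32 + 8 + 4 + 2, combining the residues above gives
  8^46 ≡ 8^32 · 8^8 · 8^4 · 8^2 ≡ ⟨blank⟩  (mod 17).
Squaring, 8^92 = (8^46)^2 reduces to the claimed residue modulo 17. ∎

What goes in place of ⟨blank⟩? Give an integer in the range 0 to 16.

4

Multiply the listed residues: 1 · 1 · 16 · 13 = 1 → 16 → 208.
Reducing modulo 17: 208 = 12·17 + 4, so 8^46 ≡ 4.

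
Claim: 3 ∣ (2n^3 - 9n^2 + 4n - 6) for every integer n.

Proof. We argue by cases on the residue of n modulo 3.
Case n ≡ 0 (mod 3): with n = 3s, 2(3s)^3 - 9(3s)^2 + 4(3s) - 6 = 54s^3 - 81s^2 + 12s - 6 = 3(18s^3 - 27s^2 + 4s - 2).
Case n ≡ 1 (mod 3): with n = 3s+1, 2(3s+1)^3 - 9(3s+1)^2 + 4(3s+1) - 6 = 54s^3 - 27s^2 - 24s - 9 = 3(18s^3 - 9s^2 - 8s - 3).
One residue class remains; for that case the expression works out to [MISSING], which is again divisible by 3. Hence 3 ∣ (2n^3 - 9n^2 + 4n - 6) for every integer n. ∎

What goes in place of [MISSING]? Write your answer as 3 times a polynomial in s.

Only n ≡ 2 (mod 3) is unaccounted for. Put n = 3s+2:
2(3s+2)^3 - 9(3s+2)^2 + 4(3s+2) - 6 expands to 54s^3 + 27s^2 - 24s - 18,
and factoring out 3 leaves 3(18s^3 + 9s^2 - 8s - 6).

3(18s^3 + 9s^2 - 8s - 6)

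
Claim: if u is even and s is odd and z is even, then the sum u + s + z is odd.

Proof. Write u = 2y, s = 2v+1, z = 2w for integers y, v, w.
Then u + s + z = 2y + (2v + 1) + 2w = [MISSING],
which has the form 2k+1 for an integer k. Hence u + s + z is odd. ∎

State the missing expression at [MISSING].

2(v + w + y) + 1

Expanding: 2y + (2v + 1) + 2w = 2v + 2w + 2y + 1.
Every term except the constant is even, so this is 2(v + w + y) + 1,
and v + w + y ∈ ℤ gives the required form.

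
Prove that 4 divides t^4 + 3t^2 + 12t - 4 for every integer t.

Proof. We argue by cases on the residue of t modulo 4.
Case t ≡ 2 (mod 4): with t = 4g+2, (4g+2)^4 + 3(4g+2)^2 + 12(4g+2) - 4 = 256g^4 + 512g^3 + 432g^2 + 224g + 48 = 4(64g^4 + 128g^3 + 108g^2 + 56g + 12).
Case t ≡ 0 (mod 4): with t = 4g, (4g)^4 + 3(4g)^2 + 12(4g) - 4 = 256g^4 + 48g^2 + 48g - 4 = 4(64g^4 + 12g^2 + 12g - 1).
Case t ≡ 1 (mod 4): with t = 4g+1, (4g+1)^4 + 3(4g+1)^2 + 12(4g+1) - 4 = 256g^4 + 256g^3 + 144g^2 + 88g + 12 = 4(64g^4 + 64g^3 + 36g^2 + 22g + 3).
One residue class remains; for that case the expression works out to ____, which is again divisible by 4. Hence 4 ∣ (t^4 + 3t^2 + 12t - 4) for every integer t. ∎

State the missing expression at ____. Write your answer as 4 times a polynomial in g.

Only t ≡ 3 (mod 4) is unaccounted for. Put t = 4g+3:
(4g+3)^4 + 3(4g+3)^2 + 12(4g+3) - 4 expands to 256g^4 + 768g^3 + 912g^2 + 552g + 140,
and factoring out 4 leaves 4(64g^4 + 192g^3 + 228g^2 + 138g + 35).

4(64g^4 + 192g^3 + 228g^2 + 138g + 35)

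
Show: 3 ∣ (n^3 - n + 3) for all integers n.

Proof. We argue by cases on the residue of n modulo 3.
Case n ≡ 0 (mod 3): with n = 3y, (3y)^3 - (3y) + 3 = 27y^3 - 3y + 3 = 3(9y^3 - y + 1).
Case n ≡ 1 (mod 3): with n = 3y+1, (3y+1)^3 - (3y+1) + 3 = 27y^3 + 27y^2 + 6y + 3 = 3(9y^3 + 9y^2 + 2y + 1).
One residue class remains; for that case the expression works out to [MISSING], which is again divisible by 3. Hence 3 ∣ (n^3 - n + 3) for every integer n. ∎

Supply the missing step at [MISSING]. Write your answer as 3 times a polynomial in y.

Only n ≡ 2 (mod 3) is unaccounted for. Put n = 3y+2:
(3y+2)^3 - (3y+2) + 3 expands to 27y^3 + 54y^2 + 33y + 9,
and factoring out 3 leaves 3(9y^3 + 18y^2 + 11y + 3).

3(9y^3 + 18y^2 + 11y + 3)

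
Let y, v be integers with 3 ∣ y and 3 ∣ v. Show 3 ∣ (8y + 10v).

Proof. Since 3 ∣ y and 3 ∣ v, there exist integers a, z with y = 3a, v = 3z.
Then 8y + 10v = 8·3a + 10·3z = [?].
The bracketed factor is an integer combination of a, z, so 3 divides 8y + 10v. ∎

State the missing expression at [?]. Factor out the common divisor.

Each term has a factor of 3: 8·3a + 10·3z = 3·(8a + 10z).
Since 8a + 10z is an integer, 3 ∣ (8y + 10v).

3(8a + 10z)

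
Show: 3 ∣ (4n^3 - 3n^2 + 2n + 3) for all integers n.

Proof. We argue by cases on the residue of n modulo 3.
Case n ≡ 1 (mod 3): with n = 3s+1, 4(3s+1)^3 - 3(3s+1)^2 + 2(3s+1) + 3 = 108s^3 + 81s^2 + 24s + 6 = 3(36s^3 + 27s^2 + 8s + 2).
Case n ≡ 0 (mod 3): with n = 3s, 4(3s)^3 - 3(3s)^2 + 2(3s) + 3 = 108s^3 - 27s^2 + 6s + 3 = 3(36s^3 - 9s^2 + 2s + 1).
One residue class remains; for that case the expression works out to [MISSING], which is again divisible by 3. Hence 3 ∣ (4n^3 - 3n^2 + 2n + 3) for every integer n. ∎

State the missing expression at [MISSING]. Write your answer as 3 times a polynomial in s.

Only n ≡ 2 (mod 3) is unaccounted for. Put n = 3s+2:
4(3s+2)^3 - 3(3s+2)^2 + 2(3s+2) + 3 expands to 108s^3 + 189s^2 + 114s + 27,
and factoring out 3 leaves 3(36s^3 + 63s^2 + 38s + 9).

3(36s^3 + 63s^2 + 38s + 9)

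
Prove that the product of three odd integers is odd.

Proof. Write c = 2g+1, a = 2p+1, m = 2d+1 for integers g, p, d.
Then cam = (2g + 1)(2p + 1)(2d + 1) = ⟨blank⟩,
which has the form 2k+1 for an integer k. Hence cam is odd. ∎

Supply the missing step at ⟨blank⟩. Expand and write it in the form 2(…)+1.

Expanding: (2g + 1)(2p + 1)(2d + 1) = 8dgp + 4dg + 4dp + 2d + 4gp + 2g + 2p + 1.
Every term except the constant is even, so this is 2(4dgp + 2dg + 2dp + d + 2gp + g + p) + 1,
and 4dgp + 2dg + 2dp + d + 2gp + g + p ∈ ℤ gives the required form.

2(4dgp + 2dg + 2dp + d + 2gp + g + p) + 1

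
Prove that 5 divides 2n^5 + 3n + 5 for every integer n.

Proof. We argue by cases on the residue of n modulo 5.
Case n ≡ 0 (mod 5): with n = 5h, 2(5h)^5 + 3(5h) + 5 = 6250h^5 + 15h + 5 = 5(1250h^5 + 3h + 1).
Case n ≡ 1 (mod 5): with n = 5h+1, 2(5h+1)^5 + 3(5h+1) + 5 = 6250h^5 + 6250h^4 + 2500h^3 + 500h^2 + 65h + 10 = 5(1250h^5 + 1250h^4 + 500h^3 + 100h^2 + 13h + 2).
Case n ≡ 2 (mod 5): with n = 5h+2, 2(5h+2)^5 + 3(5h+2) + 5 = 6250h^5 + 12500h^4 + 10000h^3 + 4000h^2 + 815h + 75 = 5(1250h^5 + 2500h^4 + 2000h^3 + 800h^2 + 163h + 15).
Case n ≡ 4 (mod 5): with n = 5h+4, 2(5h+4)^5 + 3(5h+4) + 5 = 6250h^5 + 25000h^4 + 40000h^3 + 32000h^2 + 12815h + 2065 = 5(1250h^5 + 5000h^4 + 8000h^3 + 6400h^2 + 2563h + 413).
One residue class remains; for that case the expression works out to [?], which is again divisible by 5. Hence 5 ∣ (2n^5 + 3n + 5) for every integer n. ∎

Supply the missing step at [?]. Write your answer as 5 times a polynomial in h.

5(1250h^5 + 3750h^4 + 4500h^3 + 2700h^2 + 813h + 100)

Only n ≡ 3 (mod 5) is unaccounted for. Put n = 5h+3:
2(5h+3)^5 + 3(5h+3) + 5 expands to 6250h^5 + 18750h^4 + 22500h^3 + 13500h^2 + 4065h + 500,
and factoring out 5 leaves 5(1250h^5 + 3750h^4 + 4500h^3 + 2700h^2 + 813h + 100).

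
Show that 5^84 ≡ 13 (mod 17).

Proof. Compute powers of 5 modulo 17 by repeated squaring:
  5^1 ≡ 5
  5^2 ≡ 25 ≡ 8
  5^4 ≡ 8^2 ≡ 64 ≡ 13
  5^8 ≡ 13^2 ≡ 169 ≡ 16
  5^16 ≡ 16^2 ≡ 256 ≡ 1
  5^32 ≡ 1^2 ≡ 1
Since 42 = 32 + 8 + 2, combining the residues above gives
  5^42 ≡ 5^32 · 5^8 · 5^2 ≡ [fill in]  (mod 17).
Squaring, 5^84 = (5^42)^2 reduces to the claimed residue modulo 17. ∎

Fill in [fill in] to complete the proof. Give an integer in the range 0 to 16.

9

5^32 · 5^8 · 5^2 ≡ 1 · 16 · 8 = 128.
128 mod 17 = 9, so 5^42 ≡ 9 (mod 17).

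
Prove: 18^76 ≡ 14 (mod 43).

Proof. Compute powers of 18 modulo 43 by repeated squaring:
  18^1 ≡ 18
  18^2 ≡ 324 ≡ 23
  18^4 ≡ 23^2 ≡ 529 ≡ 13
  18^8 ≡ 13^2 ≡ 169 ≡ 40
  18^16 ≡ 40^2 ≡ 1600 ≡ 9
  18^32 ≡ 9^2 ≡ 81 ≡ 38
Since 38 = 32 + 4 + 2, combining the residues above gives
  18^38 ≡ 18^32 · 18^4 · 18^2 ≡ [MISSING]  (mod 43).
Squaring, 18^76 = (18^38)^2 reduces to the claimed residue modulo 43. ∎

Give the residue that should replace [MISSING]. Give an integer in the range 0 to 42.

10

Multiply the listed residues: 38 · 13 · 23 = 494 → 11362.
Reducing modulo 43: 11362 = 264·43 + 10, so 18^38 ≡ 10.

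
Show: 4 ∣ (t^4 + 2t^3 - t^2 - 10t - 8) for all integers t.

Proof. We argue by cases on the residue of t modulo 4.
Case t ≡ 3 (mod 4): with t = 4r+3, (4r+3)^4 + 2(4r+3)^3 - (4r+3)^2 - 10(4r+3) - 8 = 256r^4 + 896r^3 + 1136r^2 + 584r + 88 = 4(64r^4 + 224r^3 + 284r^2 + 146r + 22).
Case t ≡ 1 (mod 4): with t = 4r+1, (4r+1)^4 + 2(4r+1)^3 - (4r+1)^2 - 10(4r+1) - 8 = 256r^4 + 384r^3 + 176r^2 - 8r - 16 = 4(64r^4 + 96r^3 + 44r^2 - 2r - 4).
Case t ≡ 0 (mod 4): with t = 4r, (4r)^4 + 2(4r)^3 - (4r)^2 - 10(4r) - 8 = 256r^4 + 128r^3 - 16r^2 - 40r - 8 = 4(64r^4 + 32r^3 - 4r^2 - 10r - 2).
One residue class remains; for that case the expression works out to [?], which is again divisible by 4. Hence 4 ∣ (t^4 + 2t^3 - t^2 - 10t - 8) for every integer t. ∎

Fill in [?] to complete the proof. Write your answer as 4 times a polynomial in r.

4(64r^4 + 160r^3 + 140r^2 + 42r)

Only t ≡ 2 (mod 4) is unaccounted for. Put t = 4r+2:
(4r+2)^4 + 2(4r+2)^3 - (4r+2)^2 - 10(4r+2) - 8 expands to 256r^4 + 640r^3 + 560r^2 + 168r,
and factoring out 4 leaves 4(64r^4 + 160r^3 + 140r^2 + 42r).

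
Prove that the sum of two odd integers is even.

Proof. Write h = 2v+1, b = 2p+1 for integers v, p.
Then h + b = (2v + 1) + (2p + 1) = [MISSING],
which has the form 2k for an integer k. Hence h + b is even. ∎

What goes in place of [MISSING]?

(2v + 1) + (2p + 1) = 2p + 2v + 2
= 2(p + v + 1).
Since p + v + 1 is an integer, the sum is of the form 2k for an integer k.

2(p + v + 1)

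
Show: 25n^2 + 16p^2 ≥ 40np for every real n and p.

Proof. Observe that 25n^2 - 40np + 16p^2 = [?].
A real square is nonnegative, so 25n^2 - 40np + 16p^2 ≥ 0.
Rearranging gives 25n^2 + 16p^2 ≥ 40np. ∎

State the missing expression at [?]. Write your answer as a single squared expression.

(5n - 4p)^2

25n^2 - 40np + 16p^2 is a perfect-square trinomial: the outer terms are (5n)^2 and (4p)^2, and the cross term is -2·5n·4p.
So 25n^2 - 40np + 16p^2 = (5n - 4p)^2 ≥ 0.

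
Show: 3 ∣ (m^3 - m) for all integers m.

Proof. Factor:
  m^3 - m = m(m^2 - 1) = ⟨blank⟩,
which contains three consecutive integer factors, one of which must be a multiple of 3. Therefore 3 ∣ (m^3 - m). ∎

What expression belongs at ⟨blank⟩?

m(m^2 - 1) = m(m - 1)(m + 1) = (m - 1)m(m + 1).
These three factors are consecutive integers, so their product is divisible by 3.

(m - 1)m(m + 1)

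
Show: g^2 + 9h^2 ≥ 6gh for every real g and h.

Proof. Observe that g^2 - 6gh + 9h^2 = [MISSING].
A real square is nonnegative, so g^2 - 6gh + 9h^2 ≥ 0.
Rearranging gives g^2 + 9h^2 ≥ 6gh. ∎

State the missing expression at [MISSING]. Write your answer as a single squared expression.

(g - 3h)^2

The leading and trailing coefficients are 1^2 and 3^2, and 6 = 2·1·3, so the trinomial is (g - 3h)^2.
Hence g^2 - 6gh + 9h^2 ≥ 0.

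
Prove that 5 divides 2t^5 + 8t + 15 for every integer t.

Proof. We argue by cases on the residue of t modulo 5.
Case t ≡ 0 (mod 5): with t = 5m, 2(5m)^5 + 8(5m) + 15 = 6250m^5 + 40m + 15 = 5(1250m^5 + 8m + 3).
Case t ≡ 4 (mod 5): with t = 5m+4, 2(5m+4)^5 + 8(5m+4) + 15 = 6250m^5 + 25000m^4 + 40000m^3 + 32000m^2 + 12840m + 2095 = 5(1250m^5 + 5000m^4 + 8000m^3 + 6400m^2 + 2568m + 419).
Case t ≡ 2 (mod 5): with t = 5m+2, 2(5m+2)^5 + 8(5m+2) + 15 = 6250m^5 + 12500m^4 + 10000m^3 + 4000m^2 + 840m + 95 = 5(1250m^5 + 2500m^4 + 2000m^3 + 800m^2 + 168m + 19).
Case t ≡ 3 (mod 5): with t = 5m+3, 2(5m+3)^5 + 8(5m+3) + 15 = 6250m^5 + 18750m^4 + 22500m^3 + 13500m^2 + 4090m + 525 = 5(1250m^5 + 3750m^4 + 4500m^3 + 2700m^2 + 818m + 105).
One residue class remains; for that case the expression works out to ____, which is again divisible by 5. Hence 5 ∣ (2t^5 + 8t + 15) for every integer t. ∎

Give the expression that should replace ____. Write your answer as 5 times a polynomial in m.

Only t ≡ 1 (mod 5) is unaccounted for. Put t = 5m+1:
2(5m+1)^5 + 8(5m+1) + 15 expands to 6250m^5 + 6250m^4 + 2500m^3 + 500m^2 + 90m + 25,
and factoring out 5 leaves 5(1250m^5 + 1250m^4 + 500m^3 + 100m^2 + 18m + 5).

5(1250m^5 + 1250m^4 + 500m^3 + 100m^2 + 18m + 5)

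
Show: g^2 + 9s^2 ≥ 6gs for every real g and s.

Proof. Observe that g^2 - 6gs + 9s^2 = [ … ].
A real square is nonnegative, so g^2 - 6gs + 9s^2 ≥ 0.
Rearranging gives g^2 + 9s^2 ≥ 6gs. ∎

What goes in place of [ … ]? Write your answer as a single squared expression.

The leading and trailing coefficients are 1^2 and 3^2, and 6 = 2·1·3, so the trinomial is (g - 3s)^2.
Hence g^2 - 6gs + 9s^2 ≥ 0.

(g - 3s)^2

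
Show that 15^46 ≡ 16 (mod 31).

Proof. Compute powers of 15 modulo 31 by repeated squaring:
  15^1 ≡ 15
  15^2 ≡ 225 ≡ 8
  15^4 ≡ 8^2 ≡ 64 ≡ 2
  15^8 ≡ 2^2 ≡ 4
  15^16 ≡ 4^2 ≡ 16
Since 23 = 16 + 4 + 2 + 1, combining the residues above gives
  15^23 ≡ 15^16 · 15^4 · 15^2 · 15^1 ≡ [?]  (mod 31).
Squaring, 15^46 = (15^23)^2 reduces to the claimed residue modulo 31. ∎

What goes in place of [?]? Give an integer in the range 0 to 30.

27

Multiply the listed residues: 16 · 2 · 8 · 15 = 32 → 256 → 3840.
Reducing modulo 31: 3840 = 123·31 + 27, so 15^23 ≡ 27.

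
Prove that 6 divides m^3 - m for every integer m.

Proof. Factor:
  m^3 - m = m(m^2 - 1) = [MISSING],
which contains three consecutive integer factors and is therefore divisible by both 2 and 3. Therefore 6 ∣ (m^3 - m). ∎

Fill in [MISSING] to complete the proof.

m(m^2 - 1) = m(m - 1)(m + 1) = (m - 1)m(m + 1).
These three factors are consecutive integers, so their product is divisible by 6.

(m - 1)m(m + 1)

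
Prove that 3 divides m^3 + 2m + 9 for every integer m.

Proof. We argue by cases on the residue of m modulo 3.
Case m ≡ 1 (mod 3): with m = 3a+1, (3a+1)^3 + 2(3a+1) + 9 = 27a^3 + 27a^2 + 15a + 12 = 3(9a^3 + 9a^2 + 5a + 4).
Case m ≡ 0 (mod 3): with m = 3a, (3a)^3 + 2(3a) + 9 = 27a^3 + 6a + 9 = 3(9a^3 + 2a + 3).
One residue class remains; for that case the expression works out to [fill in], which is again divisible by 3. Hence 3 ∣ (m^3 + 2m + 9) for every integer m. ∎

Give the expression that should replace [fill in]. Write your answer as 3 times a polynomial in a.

Only m ≡ 2 (mod 3) is unaccounted for. Put m = 3a+2:
(3a+2)^3 + 2(3a+2) + 9 expands to 27a^3 + 54a^2 + 42a + 21,
and factoring out 3 leaves 3(9a^3 + 18a^2 + 14a + 7).

3(9a^3 + 18a^2 + 14a + 7)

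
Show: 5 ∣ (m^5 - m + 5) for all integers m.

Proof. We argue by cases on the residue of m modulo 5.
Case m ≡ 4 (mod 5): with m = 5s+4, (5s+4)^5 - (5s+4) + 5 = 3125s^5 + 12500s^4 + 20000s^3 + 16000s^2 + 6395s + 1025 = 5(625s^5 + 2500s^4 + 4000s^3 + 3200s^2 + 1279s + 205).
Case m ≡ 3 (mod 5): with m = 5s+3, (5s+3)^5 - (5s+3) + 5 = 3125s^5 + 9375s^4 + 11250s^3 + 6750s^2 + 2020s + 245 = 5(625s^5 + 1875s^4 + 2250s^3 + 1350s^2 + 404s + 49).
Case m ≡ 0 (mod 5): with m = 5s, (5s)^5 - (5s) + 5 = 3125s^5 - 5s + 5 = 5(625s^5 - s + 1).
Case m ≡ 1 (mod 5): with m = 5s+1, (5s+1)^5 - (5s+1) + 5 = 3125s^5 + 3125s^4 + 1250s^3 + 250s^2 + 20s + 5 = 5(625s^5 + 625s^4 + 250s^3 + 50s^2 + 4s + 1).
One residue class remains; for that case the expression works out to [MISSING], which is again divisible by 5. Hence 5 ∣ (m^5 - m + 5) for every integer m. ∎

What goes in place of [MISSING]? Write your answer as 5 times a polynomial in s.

5(625s^5 + 1250s^4 + 1000s^3 + 400s^2 + 79s + 7)

Only m ≡ 2 (mod 5) is unaccounted for. Put m = 5s+2:
(5s+2)^5 - (5s+2) + 5 expands to 3125s^5 + 6250s^4 + 5000s^3 + 2000s^2 + 395s + 35,
and factoring out 5 leaves 5(625s^5 + 1250s^4 + 1000s^3 + 400s^2 + 79s + 7).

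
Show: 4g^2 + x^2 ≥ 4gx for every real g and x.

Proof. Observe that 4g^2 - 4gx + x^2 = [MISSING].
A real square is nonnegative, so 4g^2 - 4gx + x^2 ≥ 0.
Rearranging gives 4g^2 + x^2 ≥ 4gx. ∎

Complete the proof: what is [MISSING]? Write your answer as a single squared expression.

The leading and trailing coefficients are 2^2 and 1^2, and 4 = 2·2·1, so the trinomial is (2g - x)^2.
Hence 4g^2 - 4gx + x^2 ≥ 0.

(2g - x)^2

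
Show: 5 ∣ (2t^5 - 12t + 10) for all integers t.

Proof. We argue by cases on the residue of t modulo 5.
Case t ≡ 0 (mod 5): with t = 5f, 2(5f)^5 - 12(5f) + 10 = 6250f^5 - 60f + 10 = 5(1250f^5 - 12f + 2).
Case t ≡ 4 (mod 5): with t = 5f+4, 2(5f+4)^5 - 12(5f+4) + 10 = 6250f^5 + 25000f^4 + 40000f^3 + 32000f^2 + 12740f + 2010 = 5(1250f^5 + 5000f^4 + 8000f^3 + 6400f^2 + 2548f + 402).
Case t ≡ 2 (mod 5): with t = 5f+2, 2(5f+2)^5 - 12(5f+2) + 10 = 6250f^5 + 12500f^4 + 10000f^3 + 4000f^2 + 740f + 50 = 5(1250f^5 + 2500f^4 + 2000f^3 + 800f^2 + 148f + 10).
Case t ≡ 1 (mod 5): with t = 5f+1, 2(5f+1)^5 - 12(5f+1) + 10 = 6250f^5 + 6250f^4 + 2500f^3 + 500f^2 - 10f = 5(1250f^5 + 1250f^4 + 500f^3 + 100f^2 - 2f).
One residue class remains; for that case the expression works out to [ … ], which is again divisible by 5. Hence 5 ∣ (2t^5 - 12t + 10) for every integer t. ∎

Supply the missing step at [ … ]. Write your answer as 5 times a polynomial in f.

Only t ≡ 3 (mod 5) is unaccounted for. Put t = 5f+3:
2(5f+3)^5 - 12(5f+3) + 10 expands to 6250f^5 + 18750f^4 + 22500f^3 + 13500f^2 + 3990f + 460,
and factoring out 5 leaves 5(1250f^5 + 3750f^4 + 4500f^3 + 2700f^2 + 798f + 92).

5(1250f^5 + 3750f^4 + 4500f^3 + 2700f^2 + 798f + 92)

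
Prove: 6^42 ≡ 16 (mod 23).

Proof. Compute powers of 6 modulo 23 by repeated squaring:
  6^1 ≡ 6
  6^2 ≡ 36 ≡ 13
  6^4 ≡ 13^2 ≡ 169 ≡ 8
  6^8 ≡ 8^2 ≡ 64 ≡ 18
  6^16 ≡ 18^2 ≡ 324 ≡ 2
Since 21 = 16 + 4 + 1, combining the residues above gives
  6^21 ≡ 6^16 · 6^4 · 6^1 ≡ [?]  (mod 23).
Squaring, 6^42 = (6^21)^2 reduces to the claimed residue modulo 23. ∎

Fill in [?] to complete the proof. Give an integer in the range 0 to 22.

6^16 · 6^4 · 6^1 ≡ 2 · 8 · 6 = 96.
96 mod 23 = 4, so 6^21 ≡ 4 (mod 23).

4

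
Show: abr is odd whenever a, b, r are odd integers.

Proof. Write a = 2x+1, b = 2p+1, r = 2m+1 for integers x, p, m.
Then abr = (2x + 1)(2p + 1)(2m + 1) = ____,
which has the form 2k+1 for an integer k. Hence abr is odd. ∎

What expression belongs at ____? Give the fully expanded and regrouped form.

2(4mpx + 2mp + 2mx + m + 2px + p + x) + 1

(2x + 1)(2p + 1)(2m + 1) = 8mpx + 4mp + 4mx + 2m + 4px + 2p + 2x + 1
= 2(4mpx + 2mp + 2mx + m + 2px + p + x) + 1.
Since 4mpx + 2mp + 2mx + m + 2px + p + x is an integer, the product is of the form 2k+1 for an integer k.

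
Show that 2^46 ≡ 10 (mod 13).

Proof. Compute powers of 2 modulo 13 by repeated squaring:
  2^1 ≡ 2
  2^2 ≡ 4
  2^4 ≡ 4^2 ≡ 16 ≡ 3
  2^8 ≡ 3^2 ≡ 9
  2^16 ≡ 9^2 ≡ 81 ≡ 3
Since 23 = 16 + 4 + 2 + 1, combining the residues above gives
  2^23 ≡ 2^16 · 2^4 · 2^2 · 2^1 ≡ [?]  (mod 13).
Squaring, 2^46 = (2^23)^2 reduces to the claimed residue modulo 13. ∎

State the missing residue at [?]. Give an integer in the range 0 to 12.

2^16 · 2^4 · 2^2 · 2^1 ≡ 3 · 3 · 4 · 2 = 72.
72 mod 13 = 7, so 2^23 ≡ 7 (mod 13).

7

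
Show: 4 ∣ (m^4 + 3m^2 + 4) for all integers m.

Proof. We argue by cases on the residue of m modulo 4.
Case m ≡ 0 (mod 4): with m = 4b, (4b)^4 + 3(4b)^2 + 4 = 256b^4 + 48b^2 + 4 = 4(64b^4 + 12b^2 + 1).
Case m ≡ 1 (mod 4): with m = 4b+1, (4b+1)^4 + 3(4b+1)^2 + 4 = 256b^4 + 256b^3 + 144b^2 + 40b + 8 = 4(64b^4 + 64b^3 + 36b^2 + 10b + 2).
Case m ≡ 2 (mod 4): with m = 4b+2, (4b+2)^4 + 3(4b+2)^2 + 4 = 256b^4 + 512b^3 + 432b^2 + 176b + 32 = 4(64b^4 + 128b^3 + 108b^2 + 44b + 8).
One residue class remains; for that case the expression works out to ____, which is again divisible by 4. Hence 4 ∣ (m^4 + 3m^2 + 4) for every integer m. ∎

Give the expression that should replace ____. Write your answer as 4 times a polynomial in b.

The residues treated are {0, 1, 2}, so the missing case is m ≡ 3 (mod 4); write m = 4b+3.
Then (4b+3)^4 + 3(4b+3)^2 + 4 = 256b^4 + 768b^3 + 912b^2 + 504b + 112 = 4(64b^4 + 192b^3 + 228b^2 + 126b + 28).

4(64b^4 + 192b^3 + 228b^2 + 126b + 28)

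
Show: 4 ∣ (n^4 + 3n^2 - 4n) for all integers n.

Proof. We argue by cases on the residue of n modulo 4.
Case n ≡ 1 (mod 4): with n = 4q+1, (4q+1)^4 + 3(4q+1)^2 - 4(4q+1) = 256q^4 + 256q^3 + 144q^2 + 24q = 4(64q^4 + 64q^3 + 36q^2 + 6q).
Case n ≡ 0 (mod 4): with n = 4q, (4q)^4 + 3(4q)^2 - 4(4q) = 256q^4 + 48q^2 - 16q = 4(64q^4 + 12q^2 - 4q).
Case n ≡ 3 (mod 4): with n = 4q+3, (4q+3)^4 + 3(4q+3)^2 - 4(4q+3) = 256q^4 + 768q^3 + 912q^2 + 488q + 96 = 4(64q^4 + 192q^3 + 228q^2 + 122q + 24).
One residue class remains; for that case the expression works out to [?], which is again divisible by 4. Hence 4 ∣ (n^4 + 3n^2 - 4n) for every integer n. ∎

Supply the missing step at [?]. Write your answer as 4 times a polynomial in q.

The residues treated are {1, 0, 3}, so the missing case is n ≡ 2 (mod 4); write n = 4q+2.
Then (4q+2)^4 + 3(4q+2)^2 - 4(4q+2) = 256q^4 + 512q^3 + 432q^2 + 160q + 20 = 4(64q^4 + 128q^3 + 108q^2 + 40q + 5).

4(64q^4 + 128q^3 + 108q^2 + 40q + 5)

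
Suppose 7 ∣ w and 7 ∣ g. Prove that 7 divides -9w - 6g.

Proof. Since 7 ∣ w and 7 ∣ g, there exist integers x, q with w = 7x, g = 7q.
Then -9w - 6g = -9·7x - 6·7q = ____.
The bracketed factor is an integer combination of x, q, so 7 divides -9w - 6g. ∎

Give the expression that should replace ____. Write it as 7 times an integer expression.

7(-6q - 9x)

Each term has a factor of 7: -9·7x - 6·7q = 7·(-6q - 9x).
Since -6q - 9x is an integer, 7 ∣ (-9w - 6g).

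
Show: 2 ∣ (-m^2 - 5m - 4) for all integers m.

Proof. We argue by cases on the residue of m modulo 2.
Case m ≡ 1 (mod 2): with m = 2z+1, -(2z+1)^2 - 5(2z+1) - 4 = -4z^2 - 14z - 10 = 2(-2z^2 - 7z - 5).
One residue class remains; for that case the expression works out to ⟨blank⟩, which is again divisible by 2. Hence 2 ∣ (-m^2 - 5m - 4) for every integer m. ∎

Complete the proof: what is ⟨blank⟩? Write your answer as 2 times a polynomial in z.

The residues treated are {1}, so the missing case is m ≡ 0 (mod 2); write m = 2z.
Then -(2z)^2 - 5(2z) - 4 = -4z^2 - 10z - 4 = 2(-2z^2 - 5z - 2).

2(-2z^2 - 5z - 2)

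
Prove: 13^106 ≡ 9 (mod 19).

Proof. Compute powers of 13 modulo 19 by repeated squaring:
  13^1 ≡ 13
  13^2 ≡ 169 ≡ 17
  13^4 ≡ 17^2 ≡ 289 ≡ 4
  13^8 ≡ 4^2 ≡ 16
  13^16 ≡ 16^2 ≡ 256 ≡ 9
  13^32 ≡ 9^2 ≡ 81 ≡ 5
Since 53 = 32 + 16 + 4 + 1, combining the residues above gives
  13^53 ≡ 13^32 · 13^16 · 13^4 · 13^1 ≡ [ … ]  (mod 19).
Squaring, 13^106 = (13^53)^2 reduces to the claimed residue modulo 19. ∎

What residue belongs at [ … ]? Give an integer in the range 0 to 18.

3

13^32 · 13^16 · 13^4 · 13^1 ≡ 5 · 9 · 4 · 13 = 2340.
2340 mod 19 = 3, so 13^53 ≡ 3 (mod 19).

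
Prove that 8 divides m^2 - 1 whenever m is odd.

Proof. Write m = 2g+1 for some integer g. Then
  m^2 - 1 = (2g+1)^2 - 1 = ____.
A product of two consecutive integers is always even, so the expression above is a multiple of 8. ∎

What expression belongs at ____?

(2g+1)^2 - 1 = 4g^2 + 4g + 1 - 1 = 4g^2 + 4g = 4g(g+1).
Since g and g+1 are consecutive, g(g+1) is even, and 4·(even) is a multiple of 8.

4g(g + 1)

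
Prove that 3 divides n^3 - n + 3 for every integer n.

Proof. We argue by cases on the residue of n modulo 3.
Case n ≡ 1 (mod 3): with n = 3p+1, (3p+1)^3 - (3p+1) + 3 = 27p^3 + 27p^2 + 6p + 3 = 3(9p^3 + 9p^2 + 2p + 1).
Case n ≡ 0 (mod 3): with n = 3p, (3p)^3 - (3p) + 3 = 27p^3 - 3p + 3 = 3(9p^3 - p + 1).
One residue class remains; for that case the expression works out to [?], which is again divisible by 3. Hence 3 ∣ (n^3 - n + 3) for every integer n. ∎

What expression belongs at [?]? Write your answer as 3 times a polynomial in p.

Only n ≡ 2 (mod 3) is unaccounted for. Put n = 3p+2:
(3p+2)^3 - (3p+2) + 3 expands to 27p^3 + 54p^2 + 33p + 9,
and factoring out 3 leaves 3(9p^3 + 18p^2 + 11p + 3).

3(9p^3 + 18p^2 + 11p + 3)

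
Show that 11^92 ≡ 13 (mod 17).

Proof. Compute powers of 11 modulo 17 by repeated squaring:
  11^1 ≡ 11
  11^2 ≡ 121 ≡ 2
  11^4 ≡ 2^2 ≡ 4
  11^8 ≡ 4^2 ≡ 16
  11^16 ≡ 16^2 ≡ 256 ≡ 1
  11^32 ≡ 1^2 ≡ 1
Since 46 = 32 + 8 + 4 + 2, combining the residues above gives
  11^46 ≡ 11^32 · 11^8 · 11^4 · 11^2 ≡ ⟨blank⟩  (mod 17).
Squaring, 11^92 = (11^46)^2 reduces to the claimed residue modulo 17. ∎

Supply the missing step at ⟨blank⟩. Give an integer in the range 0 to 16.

11^32 · 11^8 · 11^4 · 11^2 ≡ 1 · 16 · 4 · 2 = 128.
128 mod 17 = 9, so 11^46 ≡ 9 (mod 17).

9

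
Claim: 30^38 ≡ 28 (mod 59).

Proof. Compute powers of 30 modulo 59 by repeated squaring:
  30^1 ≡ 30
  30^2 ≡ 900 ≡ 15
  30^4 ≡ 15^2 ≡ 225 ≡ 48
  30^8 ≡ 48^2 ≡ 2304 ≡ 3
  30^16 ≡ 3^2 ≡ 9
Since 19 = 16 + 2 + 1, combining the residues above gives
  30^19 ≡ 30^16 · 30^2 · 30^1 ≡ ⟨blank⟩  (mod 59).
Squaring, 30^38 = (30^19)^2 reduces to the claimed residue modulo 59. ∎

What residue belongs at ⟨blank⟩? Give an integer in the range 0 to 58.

38

Multiply the listed residues: 9 · 15 · 30 = 135 → 4050.
Reducing modulo 59: 4050 = 68·59 + 38, so 30^19 ≡ 38.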